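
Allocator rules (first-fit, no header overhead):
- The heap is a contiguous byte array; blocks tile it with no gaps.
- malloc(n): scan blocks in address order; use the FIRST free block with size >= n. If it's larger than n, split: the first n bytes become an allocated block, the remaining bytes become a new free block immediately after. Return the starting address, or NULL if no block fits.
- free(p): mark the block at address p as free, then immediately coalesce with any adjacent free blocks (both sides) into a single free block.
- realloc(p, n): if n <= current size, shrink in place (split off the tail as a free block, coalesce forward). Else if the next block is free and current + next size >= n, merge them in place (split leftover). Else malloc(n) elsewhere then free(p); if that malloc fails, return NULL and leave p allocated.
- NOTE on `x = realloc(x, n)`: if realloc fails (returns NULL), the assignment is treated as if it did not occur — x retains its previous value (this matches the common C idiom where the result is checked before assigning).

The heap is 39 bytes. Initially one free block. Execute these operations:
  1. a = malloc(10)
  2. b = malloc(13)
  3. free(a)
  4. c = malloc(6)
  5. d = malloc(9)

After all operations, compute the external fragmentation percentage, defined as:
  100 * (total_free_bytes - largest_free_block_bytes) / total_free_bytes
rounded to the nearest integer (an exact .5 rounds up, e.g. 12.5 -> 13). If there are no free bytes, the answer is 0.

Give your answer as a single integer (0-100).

Answer: 36

Derivation:
Op 1: a = malloc(10) -> a = 0; heap: [0-9 ALLOC][10-38 FREE]
Op 2: b = malloc(13) -> b = 10; heap: [0-9 ALLOC][10-22 ALLOC][23-38 FREE]
Op 3: free(a) -> (freed a); heap: [0-9 FREE][10-22 ALLOC][23-38 FREE]
Op 4: c = malloc(6) -> c = 0; heap: [0-5 ALLOC][6-9 FREE][10-22 ALLOC][23-38 FREE]
Op 5: d = malloc(9) -> d = 23; heap: [0-5 ALLOC][6-9 FREE][10-22 ALLOC][23-31 ALLOC][32-38 FREE]
Free blocks: [4 7] total_free=11 largest=7 -> 100*(11-7)/11 = 400/11 ≈ 36.364 -> rounds to 36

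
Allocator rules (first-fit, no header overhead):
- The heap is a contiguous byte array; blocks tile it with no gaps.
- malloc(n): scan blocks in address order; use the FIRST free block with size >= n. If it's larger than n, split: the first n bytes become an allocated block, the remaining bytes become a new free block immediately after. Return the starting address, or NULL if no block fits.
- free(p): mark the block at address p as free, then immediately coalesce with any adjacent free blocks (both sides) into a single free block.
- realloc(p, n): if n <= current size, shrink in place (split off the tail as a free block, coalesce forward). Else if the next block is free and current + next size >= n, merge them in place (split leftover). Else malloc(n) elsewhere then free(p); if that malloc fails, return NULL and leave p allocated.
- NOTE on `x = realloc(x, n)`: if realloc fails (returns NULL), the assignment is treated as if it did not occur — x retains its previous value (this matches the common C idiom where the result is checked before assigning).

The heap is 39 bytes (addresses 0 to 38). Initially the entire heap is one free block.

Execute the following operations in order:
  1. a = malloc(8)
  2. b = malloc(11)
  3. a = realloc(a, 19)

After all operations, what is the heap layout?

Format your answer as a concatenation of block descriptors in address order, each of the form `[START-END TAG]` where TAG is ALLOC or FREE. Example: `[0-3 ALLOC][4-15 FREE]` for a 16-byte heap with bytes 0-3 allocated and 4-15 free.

Answer: [0-7 FREE][8-18 ALLOC][19-37 ALLOC][38-38 FREE]

Derivation:
Op 1: a = malloc(8) -> a = 0; heap: [0-7 ALLOC][8-38 FREE]
Op 2: b = malloc(11) -> b = 8; heap: [0-7 ALLOC][8-18 ALLOC][19-38 FREE]
Op 3: a = realloc(a, 19) -> a = 19; heap: [0-7 FREE][8-18 ALLOC][19-37 ALLOC][38-38 FREE]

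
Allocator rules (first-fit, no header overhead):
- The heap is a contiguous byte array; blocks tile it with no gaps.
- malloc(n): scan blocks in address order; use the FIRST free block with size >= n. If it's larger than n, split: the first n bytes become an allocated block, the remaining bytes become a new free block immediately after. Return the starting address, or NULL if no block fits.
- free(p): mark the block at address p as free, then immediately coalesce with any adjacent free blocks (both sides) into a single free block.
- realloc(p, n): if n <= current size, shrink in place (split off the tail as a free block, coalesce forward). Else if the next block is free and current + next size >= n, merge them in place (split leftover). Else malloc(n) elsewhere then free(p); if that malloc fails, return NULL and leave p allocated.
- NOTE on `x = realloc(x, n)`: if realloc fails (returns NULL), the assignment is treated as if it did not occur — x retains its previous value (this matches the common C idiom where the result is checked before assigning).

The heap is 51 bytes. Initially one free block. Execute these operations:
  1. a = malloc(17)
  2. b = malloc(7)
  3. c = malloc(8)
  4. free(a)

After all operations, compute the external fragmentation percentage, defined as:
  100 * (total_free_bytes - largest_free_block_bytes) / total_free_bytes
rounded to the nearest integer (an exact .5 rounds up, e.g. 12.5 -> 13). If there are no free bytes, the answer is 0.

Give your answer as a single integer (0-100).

Op 1: a = malloc(17) -> a = 0; heap: [0-16 ALLOC][17-50 FREE]
Op 2: b = malloc(7) -> b = 17; heap: [0-16 ALLOC][17-23 ALLOC][24-50 FREE]
Op 3: c = malloc(8) -> c = 24; heap: [0-16 ALLOC][17-23 ALLOC][24-31 ALLOC][32-50 FREE]
Op 4: free(a) -> (freed a); heap: [0-16 FREE][17-23 ALLOC][24-31 ALLOC][32-50 FREE]
Free blocks: [17 19] total_free=36 largest=19 -> 100*(36-19)/36 = 1700/36 ≈ 47.222 -> rounds to 47

Answer: 47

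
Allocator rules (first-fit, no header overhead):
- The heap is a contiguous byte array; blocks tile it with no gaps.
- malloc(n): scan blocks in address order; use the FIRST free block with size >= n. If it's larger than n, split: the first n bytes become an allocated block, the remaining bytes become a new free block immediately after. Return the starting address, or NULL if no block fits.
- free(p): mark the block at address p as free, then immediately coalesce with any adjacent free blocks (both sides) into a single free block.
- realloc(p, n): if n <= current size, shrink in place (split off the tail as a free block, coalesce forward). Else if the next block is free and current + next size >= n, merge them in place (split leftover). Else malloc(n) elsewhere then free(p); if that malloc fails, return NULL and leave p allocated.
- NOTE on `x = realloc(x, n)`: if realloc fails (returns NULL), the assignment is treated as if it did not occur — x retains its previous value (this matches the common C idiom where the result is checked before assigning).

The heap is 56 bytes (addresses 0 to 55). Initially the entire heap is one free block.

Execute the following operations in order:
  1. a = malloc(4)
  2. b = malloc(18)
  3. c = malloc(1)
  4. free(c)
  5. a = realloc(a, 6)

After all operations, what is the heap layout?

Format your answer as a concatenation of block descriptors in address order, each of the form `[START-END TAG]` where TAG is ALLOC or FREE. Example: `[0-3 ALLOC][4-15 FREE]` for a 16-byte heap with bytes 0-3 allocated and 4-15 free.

Answer: [0-3 FREE][4-21 ALLOC][22-27 ALLOC][28-55 FREE]

Derivation:
Op 1: a = malloc(4) -> a = 0; heap: [0-3 ALLOC][4-55 FREE]
Op 2: b = malloc(18) -> b = 4; heap: [0-3 ALLOC][4-21 ALLOC][22-55 FREE]
Op 3: c = malloc(1) -> c = 22; heap: [0-3 ALLOC][4-21 ALLOC][22-22 ALLOC][23-55 FREE]
Op 4: free(c) -> (freed c); heap: [0-3 ALLOC][4-21 ALLOC][22-55 FREE]
Op 5: a = realloc(a, 6) -> a = 22; heap: [0-3 FREE][4-21 ALLOC][22-27 ALLOC][28-55 FREE]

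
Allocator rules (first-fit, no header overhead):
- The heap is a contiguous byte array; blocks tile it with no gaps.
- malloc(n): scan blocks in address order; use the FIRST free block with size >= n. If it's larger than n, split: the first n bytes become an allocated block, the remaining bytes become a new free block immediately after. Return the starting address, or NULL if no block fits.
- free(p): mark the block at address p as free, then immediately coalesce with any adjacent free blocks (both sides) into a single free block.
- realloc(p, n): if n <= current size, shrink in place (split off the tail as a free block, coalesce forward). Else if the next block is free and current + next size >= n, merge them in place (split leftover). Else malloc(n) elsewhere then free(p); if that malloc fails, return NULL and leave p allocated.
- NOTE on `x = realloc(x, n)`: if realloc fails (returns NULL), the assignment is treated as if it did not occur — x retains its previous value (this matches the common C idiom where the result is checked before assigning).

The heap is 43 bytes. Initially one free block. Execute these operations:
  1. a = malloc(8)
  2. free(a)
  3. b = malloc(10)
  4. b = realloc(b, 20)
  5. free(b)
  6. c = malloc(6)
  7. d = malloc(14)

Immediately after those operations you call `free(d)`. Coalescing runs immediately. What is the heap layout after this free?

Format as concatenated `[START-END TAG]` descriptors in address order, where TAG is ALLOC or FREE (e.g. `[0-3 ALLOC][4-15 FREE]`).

Answer: [0-5 ALLOC][6-42 FREE]

Derivation:
Op 1: a = malloc(8) -> a = 0; heap: [0-7 ALLOC][8-42 FREE]
Op 2: free(a) -> (freed a); heap: [0-42 FREE]
Op 3: b = malloc(10) -> b = 0; heap: [0-9 ALLOC][10-42 FREE]
Op 4: b = realloc(b, 20) -> b = 0; heap: [0-19 ALLOC][20-42 FREE]
Op 5: free(b) -> (freed b); heap: [0-42 FREE]
Op 6: c = malloc(6) -> c = 0; heap: [0-5 ALLOC][6-42 FREE]
Op 7: d = malloc(14) -> d = 6; heap: [0-5 ALLOC][6-19 ALLOC][20-42 FREE]
free(d): d = 6 -> block [6-19 ALLOC]; mark free, coalesce with adjacent free neighbors -> [0-5 ALLOC][6-42 FREE]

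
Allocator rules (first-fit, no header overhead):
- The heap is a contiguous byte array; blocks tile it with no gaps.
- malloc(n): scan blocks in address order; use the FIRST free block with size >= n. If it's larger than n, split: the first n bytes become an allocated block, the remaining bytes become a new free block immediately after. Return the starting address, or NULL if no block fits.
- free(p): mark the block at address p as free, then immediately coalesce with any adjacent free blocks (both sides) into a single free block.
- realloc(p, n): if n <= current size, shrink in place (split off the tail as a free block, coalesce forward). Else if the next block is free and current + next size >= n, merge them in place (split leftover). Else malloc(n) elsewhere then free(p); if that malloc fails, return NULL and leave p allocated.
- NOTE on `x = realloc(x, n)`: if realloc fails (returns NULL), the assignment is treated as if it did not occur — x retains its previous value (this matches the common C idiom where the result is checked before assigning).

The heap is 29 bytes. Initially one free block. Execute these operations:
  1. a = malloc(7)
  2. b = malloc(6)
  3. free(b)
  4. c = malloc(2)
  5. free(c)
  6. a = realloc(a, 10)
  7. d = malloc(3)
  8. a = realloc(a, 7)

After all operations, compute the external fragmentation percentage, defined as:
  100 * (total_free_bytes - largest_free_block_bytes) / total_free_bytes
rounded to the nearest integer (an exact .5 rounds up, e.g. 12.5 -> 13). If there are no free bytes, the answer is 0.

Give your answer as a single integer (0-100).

Op 1: a = malloc(7) -> a = 0; heap: [0-6 ALLOC][7-28 FREE]
Op 2: b = malloc(6) -> b = 7; heap: [0-6 ALLOC][7-12 ALLOC][13-28 FREE]
Op 3: free(b) -> (freed b); heap: [0-6 ALLOC][7-28 FREE]
Op 4: c = malloc(2) -> c = 7; heap: [0-6 ALLOC][7-8 ALLOC][9-28 FREE]
Op 5: free(c) -> (freed c); heap: [0-6 ALLOC][7-28 FREE]
Op 6: a = realloc(a, 10) -> a = 0; heap: [0-9 ALLOC][10-28 FREE]
Op 7: d = malloc(3) -> d = 10; heap: [0-9 ALLOC][10-12 ALLOC][13-28 FREE]
Op 8: a = realloc(a, 7) -> a = 0; heap: [0-6 ALLOC][7-9 FREE][10-12 ALLOC][13-28 FREE]
Free blocks: [3 16] total_free=19 largest=16 -> 100*(19-16)/19 = 300/19 ≈ 15.789 -> rounds to 16

Answer: 16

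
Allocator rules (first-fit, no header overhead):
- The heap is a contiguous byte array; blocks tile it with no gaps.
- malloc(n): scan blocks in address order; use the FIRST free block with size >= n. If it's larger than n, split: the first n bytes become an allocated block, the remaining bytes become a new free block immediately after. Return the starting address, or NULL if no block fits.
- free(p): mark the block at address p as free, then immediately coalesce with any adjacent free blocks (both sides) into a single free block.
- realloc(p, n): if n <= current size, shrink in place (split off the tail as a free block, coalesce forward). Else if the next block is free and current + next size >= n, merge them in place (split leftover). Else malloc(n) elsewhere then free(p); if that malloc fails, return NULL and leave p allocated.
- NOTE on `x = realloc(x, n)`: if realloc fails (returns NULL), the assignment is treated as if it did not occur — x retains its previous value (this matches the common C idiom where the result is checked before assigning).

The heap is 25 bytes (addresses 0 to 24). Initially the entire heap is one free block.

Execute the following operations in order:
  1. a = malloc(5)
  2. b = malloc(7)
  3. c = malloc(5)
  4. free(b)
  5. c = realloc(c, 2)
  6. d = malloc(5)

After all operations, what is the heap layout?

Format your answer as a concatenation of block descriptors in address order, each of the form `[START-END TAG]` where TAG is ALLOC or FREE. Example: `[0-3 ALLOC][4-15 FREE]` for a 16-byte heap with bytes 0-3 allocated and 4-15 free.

Answer: [0-4 ALLOC][5-9 ALLOC][10-11 FREE][12-13 ALLOC][14-24 FREE]

Derivation:
Op 1: a = malloc(5) -> a = 0; heap: [0-4 ALLOC][5-24 FREE]
Op 2: b = malloc(7) -> b = 5; heap: [0-4 ALLOC][5-11 ALLOC][12-24 FREE]
Op 3: c = malloc(5) -> c = 12; heap: [0-4 ALLOC][5-11 ALLOC][12-16 ALLOC][17-24 FREE]
Op 4: free(b) -> (freed b); heap: [0-4 ALLOC][5-11 FREE][12-16 ALLOC][17-24 FREE]
Op 5: c = realloc(c, 2) -> c = 12; heap: [0-4 ALLOC][5-11 FREE][12-13 ALLOC][14-24 FREE]
Op 6: d = malloc(5) -> d = 5; heap: [0-4 ALLOC][5-9 ALLOC][10-11 FREE][12-13 ALLOC][14-24 FREE]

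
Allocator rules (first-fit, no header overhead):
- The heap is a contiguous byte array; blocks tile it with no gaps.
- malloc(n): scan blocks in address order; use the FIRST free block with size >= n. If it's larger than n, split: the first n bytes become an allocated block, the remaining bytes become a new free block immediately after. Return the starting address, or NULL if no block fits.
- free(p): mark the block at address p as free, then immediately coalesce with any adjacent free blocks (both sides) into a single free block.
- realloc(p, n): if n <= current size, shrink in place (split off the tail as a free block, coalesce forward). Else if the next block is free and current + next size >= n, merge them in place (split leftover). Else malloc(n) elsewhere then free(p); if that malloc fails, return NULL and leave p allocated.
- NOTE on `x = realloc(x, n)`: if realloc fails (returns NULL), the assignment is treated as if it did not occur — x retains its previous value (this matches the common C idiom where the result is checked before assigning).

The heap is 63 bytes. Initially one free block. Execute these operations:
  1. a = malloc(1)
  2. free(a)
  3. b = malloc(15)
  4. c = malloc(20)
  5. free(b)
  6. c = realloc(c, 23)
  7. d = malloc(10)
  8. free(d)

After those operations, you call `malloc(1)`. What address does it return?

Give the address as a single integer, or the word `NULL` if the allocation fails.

Answer: 0

Derivation:
Op 1: a = malloc(1) -> a = 0; heap: [0-0 ALLOC][1-62 FREE]
Op 2: free(a) -> (freed a); heap: [0-62 FREE]
Op 3: b = malloc(15) -> b = 0; heap: [0-14 ALLOC][15-62 FREE]
Op 4: c = malloc(20) -> c = 15; heap: [0-14 ALLOC][15-34 ALLOC][35-62 FREE]
Op 5: free(b) -> (freed b); heap: [0-14 FREE][15-34 ALLOC][35-62 FREE]
Op 6: c = realloc(c, 23) -> c = 15; heap: [0-14 FREE][15-37 ALLOC][38-62 FREE]
Op 7: d = malloc(10) -> d = 0; heap: [0-9 ALLOC][10-14 FREE][15-37 ALLOC][38-62 FREE]
Op 8: free(d) -> (freed d); heap: [0-14 FREE][15-37 ALLOC][38-62 FREE]
malloc(1): first-fit scan over [0-14 FREE][15-37 ALLOC][38-62 FREE] -> 0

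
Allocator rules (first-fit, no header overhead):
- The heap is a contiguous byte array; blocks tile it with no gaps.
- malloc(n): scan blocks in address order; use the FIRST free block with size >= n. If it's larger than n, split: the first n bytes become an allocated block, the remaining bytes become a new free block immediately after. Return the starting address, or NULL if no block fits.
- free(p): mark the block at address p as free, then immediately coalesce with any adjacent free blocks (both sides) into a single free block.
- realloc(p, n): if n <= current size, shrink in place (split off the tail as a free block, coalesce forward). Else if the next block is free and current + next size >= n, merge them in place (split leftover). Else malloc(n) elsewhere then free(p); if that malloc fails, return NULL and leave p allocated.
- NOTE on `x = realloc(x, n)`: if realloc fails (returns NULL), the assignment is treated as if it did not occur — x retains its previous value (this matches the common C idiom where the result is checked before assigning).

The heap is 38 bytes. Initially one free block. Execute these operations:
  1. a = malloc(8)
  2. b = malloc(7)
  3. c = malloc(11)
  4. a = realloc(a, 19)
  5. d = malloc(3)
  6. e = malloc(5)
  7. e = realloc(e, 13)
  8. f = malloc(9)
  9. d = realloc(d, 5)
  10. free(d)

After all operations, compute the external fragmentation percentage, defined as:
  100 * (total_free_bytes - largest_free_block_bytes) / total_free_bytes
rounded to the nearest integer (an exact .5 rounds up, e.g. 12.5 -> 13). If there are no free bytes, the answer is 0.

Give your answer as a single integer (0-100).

Answer: 43

Derivation:
Op 1: a = malloc(8) -> a = 0; heap: [0-7 ALLOC][8-37 FREE]
Op 2: b = malloc(7) -> b = 8; heap: [0-7 ALLOC][8-14 ALLOC][15-37 FREE]
Op 3: c = malloc(11) -> c = 15; heap: [0-7 ALLOC][8-14 ALLOC][15-25 ALLOC][26-37 FREE]
Op 4: a = realloc(a, 19) -> NULL (a unchanged); heap: [0-7 ALLOC][8-14 ALLOC][15-25 ALLOC][26-37 FREE]
Op 5: d = malloc(3) -> d = 26; heap: [0-7 ALLOC][8-14 ALLOC][15-25 ALLOC][26-28 ALLOC][29-37 FREE]
Op 6: e = malloc(5) -> e = 29; heap: [0-7 ALLOC][8-14 ALLOC][15-25 ALLOC][26-28 ALLOC][29-33 ALLOC][34-37 FREE]
Op 7: e = realloc(e, 13) -> NULL (e unchanged); heap: [0-7 ALLOC][8-14 ALLOC][15-25 ALLOC][26-28 ALLOC][29-33 ALLOC][34-37 FREE]
Op 8: f = malloc(9) -> f = NULL; heap: [0-7 ALLOC][8-14 ALLOC][15-25 ALLOC][26-28 ALLOC][29-33 ALLOC][34-37 FREE]
Op 9: d = realloc(d, 5) -> NULL (d unchanged); heap: [0-7 ALLOC][8-14 ALLOC][15-25 ALLOC][26-28 ALLOC][29-33 ALLOC][34-37 FREE]
Op 10: free(d) -> (freed d); heap: [0-7 ALLOC][8-14 ALLOC][15-25 ALLOC][26-28 FREE][29-33 ALLOC][34-37 FREE]
Free blocks: [3 4] total_free=7 largest=4 -> 100*(7-4)/7 = 300/7 ≈ 42.857 -> rounds to 43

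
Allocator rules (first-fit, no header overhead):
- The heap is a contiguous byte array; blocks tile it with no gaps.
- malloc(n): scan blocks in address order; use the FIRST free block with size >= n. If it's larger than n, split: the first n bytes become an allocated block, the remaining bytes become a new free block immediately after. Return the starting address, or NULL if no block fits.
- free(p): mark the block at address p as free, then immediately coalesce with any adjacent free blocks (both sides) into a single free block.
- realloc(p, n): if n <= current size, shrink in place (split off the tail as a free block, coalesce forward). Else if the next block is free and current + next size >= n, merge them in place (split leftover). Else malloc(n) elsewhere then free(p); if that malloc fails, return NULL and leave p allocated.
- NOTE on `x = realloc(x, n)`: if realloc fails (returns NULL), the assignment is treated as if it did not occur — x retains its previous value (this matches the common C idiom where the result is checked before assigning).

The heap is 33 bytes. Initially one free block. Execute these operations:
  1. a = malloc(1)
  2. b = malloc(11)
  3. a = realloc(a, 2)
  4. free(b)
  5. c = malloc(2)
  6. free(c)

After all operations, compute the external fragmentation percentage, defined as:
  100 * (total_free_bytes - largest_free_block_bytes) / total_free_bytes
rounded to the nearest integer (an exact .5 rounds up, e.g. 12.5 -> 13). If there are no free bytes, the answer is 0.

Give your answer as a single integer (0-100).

Answer: 39

Derivation:
Op 1: a = malloc(1) -> a = 0; heap: [0-0 ALLOC][1-32 FREE]
Op 2: b = malloc(11) -> b = 1; heap: [0-0 ALLOC][1-11 ALLOC][12-32 FREE]
Op 3: a = realloc(a, 2) -> a = 12; heap: [0-0 FREE][1-11 ALLOC][12-13 ALLOC][14-32 FREE]
Op 4: free(b) -> (freed b); heap: [0-11 FREE][12-13 ALLOC][14-32 FREE]
Op 5: c = malloc(2) -> c = 0; heap: [0-1 ALLOC][2-11 FREE][12-13 ALLOC][14-32 FREE]
Op 6: free(c) -> (freed c); heap: [0-11 FREE][12-13 ALLOC][14-32 FREE]
Free blocks: [12 19] total_free=31 largest=19 -> 100*(31-19)/31 = 1200/31 ≈ 38.710 -> rounds to 39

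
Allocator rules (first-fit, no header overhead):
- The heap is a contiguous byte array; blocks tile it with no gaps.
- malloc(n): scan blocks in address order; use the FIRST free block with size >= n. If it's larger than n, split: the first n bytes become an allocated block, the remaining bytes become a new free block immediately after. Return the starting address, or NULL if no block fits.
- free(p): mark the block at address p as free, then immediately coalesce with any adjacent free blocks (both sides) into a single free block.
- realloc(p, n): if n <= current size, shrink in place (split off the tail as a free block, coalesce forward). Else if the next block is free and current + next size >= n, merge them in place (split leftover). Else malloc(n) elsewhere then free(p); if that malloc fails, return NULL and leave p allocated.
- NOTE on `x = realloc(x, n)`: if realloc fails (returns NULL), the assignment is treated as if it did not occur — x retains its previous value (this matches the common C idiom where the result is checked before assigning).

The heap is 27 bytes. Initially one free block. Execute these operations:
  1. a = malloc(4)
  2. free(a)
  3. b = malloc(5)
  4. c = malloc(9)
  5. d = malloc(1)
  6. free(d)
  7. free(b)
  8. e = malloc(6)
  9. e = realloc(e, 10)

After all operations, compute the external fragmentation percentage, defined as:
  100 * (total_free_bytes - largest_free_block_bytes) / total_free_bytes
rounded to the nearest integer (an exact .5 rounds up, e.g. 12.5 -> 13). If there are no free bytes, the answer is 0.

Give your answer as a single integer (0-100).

Op 1: a = malloc(4) -> a = 0; heap: [0-3 ALLOC][4-26 FREE]
Op 2: free(a) -> (freed a); heap: [0-26 FREE]
Op 3: b = malloc(5) -> b = 0; heap: [0-4 ALLOC][5-26 FREE]
Op 4: c = malloc(9) -> c = 5; heap: [0-4 ALLOC][5-13 ALLOC][14-26 FREE]
Op 5: d = malloc(1) -> d = 14; heap: [0-4 ALLOC][5-13 ALLOC][14-14 ALLOC][15-26 FREE]
Op 6: free(d) -> (freed d); heap: [0-4 ALLOC][5-13 ALLOC][14-26 FREE]
Op 7: free(b) -> (freed b); heap: [0-4 FREE][5-13 ALLOC][14-26 FREE]
Op 8: e = malloc(6) -> e = 14; heap: [0-4 FREE][5-13 ALLOC][14-19 ALLOC][20-26 FREE]
Op 9: e = realloc(e, 10) -> e = 14; heap: [0-4 FREE][5-13 ALLOC][14-23 ALLOC][24-26 FREE]
Free blocks: [5 3] total_free=8 largest=5 -> 100*(8-5)/8 = 300/8 = 37.5 -> rounds to 38

Answer: 38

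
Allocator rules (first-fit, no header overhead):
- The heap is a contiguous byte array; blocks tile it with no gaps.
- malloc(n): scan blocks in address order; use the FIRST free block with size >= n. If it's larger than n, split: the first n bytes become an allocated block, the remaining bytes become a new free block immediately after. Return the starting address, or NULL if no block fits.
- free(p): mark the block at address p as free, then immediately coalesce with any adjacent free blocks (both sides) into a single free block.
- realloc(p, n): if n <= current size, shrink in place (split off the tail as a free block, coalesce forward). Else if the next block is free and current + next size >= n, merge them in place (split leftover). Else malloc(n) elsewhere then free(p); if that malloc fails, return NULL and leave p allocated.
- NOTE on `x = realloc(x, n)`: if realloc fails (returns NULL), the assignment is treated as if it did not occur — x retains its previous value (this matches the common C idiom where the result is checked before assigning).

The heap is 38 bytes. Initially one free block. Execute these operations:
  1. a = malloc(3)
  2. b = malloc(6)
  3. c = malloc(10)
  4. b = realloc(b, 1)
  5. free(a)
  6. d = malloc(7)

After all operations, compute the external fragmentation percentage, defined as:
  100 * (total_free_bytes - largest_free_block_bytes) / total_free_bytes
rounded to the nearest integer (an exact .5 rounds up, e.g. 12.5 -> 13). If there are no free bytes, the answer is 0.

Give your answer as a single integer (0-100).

Op 1: a = malloc(3) -> a = 0; heap: [0-2 ALLOC][3-37 FREE]
Op 2: b = malloc(6) -> b = 3; heap: [0-2 ALLOC][3-8 ALLOC][9-37 FREE]
Op 3: c = malloc(10) -> c = 9; heap: [0-2 ALLOC][3-8 ALLOC][9-18 ALLOC][19-37 FREE]
Op 4: b = realloc(b, 1) -> b = 3; heap: [0-2 ALLOC][3-3 ALLOC][4-8 FREE][9-18 ALLOC][19-37 FREE]
Op 5: free(a) -> (freed a); heap: [0-2 FREE][3-3 ALLOC][4-8 FREE][9-18 ALLOC][19-37 FREE]
Op 6: d = malloc(7) -> d = 19; heap: [0-2 FREE][3-3 ALLOC][4-8 FREE][9-18 ALLOC][19-25 ALLOC][26-37 FREE]
Free blocks: [3 5 12] total_free=20 largest=12 -> 100*(20-12)/20 = 800/20 = 40

Answer: 40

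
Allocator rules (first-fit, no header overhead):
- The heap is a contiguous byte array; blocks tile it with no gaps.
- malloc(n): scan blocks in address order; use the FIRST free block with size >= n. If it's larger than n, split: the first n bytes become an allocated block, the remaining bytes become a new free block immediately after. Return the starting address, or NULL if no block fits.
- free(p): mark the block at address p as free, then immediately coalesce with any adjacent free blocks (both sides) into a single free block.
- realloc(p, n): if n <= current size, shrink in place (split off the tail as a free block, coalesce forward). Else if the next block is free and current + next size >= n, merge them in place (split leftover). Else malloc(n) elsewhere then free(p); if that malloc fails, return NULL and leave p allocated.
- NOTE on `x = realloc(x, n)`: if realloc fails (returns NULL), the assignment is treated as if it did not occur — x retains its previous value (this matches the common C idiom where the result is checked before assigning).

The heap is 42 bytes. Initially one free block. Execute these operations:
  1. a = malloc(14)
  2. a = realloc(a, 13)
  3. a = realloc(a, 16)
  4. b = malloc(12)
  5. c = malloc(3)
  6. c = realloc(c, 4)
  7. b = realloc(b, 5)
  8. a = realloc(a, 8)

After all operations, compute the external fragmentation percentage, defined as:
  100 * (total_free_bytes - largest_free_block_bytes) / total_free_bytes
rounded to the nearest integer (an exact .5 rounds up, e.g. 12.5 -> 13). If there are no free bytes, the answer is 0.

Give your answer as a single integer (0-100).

Op 1: a = malloc(14) -> a = 0; heap: [0-13 ALLOC][14-41 FREE]
Op 2: a = realloc(a, 13) -> a = 0; heap: [0-12 ALLOC][13-41 FREE]
Op 3: a = realloc(a, 16) -> a = 0; heap: [0-15 ALLOC][16-41 FREE]
Op 4: b = malloc(12) -> b = 16; heap: [0-15 ALLOC][16-27 ALLOC][28-41 FREE]
Op 5: c = malloc(3) -> c = 28; heap: [0-15 ALLOC][16-27 ALLOC][28-30 ALLOC][31-41 FREE]
Op 6: c = realloc(c, 4) -> c = 28; heap: [0-15 ALLOC][16-27 ALLOC][28-31 ALLOC][32-41 FREE]
Op 7: b = realloc(b, 5) -> b = 16; heap: [0-15 ALLOC][16-20 ALLOC][21-27 FREE][28-31 ALLOC][32-41 FREE]
Op 8: a = realloc(a, 8) -> a = 0; heap: [0-7 ALLOC][8-15 FREE][16-20 ALLOC][21-27 FREE][28-31 ALLOC][32-41 FREE]
Free blocks: [8 7 10] total_free=25 largest=10 -> 100*(25-10)/25 = 1500/25 = 60

Answer: 60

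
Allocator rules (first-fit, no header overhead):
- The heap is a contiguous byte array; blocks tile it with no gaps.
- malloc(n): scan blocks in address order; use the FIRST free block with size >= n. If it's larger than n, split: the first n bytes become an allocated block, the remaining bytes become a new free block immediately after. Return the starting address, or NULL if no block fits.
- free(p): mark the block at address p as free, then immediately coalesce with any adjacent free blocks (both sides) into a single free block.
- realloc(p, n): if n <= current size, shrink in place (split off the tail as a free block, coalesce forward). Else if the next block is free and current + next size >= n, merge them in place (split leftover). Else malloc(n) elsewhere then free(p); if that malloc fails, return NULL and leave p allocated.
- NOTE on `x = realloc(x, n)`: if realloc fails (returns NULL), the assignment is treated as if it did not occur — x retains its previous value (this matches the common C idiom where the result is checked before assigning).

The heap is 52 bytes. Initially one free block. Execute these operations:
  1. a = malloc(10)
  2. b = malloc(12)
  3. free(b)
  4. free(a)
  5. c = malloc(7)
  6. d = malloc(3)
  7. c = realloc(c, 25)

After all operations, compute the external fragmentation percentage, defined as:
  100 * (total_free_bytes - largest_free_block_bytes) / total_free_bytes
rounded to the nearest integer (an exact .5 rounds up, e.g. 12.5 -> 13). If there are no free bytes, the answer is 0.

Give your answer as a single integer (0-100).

Answer: 29

Derivation:
Op 1: a = malloc(10) -> a = 0; heap: [0-9 ALLOC][10-51 FREE]
Op 2: b = malloc(12) -> b = 10; heap: [0-9 ALLOC][10-21 ALLOC][22-51 FREE]
Op 3: free(b) -> (freed b); heap: [0-9 ALLOC][10-51 FREE]
Op 4: free(a) -> (freed a); heap: [0-51 FREE]
Op 5: c = malloc(7) -> c = 0; heap: [0-6 ALLOC][7-51 FREE]
Op 6: d = malloc(3) -> d = 7; heap: [0-6 ALLOC][7-9 ALLOC][10-51 FREE]
Op 7: c = realloc(c, 25) -> c = 10; heap: [0-6 FREE][7-9 ALLOC][10-34 ALLOC][35-51 FREE]
Free blocks: [7 17] total_free=24 largest=17 -> 100*(24-17)/24 = 700/24 ≈ 29.167 -> rounds to 29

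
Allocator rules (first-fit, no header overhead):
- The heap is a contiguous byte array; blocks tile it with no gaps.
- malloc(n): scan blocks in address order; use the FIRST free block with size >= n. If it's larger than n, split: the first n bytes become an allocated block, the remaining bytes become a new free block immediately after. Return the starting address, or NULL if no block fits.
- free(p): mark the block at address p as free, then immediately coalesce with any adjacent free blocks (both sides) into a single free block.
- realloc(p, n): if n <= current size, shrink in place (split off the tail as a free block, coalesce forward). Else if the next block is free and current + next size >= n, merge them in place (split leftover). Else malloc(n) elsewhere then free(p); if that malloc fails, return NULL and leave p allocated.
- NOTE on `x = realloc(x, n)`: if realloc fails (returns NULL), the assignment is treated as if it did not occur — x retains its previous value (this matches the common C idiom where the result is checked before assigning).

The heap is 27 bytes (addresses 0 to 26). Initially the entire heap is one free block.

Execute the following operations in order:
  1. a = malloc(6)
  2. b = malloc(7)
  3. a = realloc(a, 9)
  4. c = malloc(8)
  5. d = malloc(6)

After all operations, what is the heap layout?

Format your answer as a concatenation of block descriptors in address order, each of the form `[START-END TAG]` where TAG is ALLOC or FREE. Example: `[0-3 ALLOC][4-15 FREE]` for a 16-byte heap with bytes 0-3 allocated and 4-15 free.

Op 1: a = malloc(6) -> a = 0; heap: [0-5 ALLOC][6-26 FREE]
Op 2: b = malloc(7) -> b = 6; heap: [0-5 ALLOC][6-12 ALLOC][13-26 FREE]
Op 3: a = realloc(a, 9) -> a = 13; heap: [0-5 FREE][6-12 ALLOC][13-21 ALLOC][22-26 FREE]
Op 4: c = malloc(8) -> c = NULL; heap: [0-5 FREE][6-12 ALLOC][13-21 ALLOC][22-26 FREE]
Op 5: d = malloc(6) -> d = 0; heap: [0-5 ALLOC][6-12 ALLOC][13-21 ALLOC][22-26 FREE]

Answer: [0-5 ALLOC][6-12 ALLOC][13-21 ALLOC][22-26 FREE]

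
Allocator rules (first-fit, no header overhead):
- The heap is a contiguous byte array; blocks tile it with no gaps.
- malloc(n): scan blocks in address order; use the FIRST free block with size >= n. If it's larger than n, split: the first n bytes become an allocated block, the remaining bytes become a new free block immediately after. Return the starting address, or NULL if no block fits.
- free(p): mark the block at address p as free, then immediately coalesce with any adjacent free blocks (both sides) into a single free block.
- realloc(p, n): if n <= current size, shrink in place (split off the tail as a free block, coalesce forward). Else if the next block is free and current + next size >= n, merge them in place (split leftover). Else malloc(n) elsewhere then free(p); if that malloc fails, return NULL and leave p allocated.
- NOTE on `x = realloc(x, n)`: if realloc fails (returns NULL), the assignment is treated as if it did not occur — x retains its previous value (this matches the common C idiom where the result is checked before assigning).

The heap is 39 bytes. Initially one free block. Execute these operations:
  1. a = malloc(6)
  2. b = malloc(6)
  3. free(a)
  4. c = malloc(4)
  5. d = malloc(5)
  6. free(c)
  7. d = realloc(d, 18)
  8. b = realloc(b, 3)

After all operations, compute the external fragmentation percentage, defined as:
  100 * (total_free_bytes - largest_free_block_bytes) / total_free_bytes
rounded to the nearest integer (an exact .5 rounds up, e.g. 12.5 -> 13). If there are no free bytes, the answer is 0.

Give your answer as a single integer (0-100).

Op 1: a = malloc(6) -> a = 0; heap: [0-5 ALLOC][6-38 FREE]
Op 2: b = malloc(6) -> b = 6; heap: [0-5 ALLOC][6-11 ALLOC][12-38 FREE]
Op 3: free(a) -> (freed a); heap: [0-5 FREE][6-11 ALLOC][12-38 FREE]
Op 4: c = malloc(4) -> c = 0; heap: [0-3 ALLOC][4-5 FREE][6-11 ALLOC][12-38 FREE]
Op 5: d = malloc(5) -> d = 12; heap: [0-3 ALLOC][4-5 FREE][6-11 ALLOC][12-16 ALLOC][17-38 FREE]
Op 6: free(c) -> (freed c); heap: [0-5 FREE][6-11 ALLOC][12-16 ALLOC][17-38 FREE]
Op 7: d = realloc(d, 18) -> d = 12; heap: [0-5 FREE][6-11 ALLOC][12-29 ALLOC][30-38 FREE]
Op 8: b = realloc(b, 3) -> b = 6; heap: [0-5 FREE][6-8 ALLOC][9-11 FREE][12-29 ALLOC][30-38 FREE]
Free blocks: [6 3 9] total_free=18 largest=9 -> 100*(18-9)/18 = 900/18 = 50

Answer: 50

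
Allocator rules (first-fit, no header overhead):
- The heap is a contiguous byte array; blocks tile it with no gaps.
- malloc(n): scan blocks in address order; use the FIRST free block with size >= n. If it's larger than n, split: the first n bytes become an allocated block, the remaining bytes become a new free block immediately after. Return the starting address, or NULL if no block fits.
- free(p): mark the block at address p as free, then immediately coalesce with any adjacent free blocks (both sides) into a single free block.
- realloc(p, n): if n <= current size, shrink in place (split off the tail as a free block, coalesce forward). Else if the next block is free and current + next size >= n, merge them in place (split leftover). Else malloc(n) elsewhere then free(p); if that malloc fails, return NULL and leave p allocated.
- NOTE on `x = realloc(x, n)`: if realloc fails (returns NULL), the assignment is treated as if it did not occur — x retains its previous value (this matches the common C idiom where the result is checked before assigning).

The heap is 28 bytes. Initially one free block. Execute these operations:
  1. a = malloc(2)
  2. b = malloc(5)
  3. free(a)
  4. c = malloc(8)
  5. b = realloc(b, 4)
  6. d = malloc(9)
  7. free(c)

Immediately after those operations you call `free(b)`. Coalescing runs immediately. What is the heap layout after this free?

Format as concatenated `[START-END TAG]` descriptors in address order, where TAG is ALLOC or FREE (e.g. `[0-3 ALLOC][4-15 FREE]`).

Op 1: a = malloc(2) -> a = 0; heap: [0-1 ALLOC][2-27 FREE]
Op 2: b = malloc(5) -> b = 2; heap: [0-1 ALLOC][2-6 ALLOC][7-27 FREE]
Op 3: free(a) -> (freed a); heap: [0-1 FREE][2-6 ALLOC][7-27 FREE]
Op 4: c = malloc(8) -> c = 7; heap: [0-1 FREE][2-6 ALLOC][7-14 ALLOC][15-27 FREE]
Op 5: b = realloc(b, 4) -> b = 2; heap: [0-1 FREE][2-5 ALLOC][6-6 FREE][7-14 ALLOC][15-27 FREE]
Op 6: d = malloc(9) -> d = 15; heap: [0-1 FREE][2-5 ALLOC][6-6 FREE][7-14 ALLOC][15-23 ALLOC][24-27 FREE]
Op 7: free(c) -> (freed c); heap: [0-1 FREE][2-5 ALLOC][6-14 FREE][15-23 ALLOC][24-27 FREE]
free(b): b = 2 -> block [2-5 ALLOC]; mark free, coalesce with adjacent free neighbors -> [0-14 FREE][15-23 ALLOC][24-27 FREE]

Answer: [0-14 FREE][15-23 ALLOC][24-27 FREE]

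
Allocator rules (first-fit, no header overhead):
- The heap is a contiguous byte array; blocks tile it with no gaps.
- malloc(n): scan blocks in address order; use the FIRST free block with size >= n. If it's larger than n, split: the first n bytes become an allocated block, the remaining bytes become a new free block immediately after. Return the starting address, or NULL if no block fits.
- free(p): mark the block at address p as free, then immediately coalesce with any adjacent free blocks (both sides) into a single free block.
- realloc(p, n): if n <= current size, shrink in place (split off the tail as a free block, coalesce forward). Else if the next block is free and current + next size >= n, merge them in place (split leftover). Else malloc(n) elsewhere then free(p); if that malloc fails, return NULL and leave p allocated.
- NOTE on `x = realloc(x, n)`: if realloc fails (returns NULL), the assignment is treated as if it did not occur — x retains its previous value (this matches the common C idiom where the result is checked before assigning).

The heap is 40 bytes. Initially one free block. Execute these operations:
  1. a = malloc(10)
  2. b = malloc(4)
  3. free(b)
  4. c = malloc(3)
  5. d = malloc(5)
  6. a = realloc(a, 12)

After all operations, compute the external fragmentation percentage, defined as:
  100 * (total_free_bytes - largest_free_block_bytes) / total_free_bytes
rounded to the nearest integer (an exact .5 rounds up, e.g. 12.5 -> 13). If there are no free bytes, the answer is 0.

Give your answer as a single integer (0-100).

Answer: 50

Derivation:
Op 1: a = malloc(10) -> a = 0; heap: [0-9 ALLOC][10-39 FREE]
Op 2: b = malloc(4) -> b = 10; heap: [0-9 ALLOC][10-13 ALLOC][14-39 FREE]
Op 3: free(b) -> (freed b); heap: [0-9 ALLOC][10-39 FREE]
Op 4: c = malloc(3) -> c = 10; heap: [0-9 ALLOC][10-12 ALLOC][13-39 FREE]
Op 5: d = malloc(5) -> d = 13; heap: [0-9 ALLOC][10-12 ALLOC][13-17 ALLOC][18-39 FREE]
Op 6: a = realloc(a, 12) -> a = 18; heap: [0-9 FREE][10-12 ALLOC][13-17 ALLOC][18-29 ALLOC][30-39 FREE]
Free blocks: [10 10] total_free=20 largest=10 -> 100*(20-10)/20 = 1000/20 = 50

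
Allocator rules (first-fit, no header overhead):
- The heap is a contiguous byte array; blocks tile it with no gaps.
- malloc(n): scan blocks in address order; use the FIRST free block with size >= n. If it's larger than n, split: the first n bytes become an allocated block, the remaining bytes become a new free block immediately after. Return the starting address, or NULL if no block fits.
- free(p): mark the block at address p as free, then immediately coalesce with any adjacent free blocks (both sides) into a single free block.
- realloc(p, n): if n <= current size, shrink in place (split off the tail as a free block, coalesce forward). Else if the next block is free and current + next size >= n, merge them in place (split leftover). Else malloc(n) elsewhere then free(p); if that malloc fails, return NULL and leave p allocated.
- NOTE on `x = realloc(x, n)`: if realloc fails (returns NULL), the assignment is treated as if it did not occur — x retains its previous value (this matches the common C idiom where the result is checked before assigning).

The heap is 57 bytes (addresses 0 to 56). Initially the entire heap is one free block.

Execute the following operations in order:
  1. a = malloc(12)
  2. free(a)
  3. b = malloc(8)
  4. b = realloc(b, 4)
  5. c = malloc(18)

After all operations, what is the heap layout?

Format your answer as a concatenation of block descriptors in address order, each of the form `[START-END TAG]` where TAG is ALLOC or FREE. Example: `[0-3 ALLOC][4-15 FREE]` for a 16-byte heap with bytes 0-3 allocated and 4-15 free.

Answer: [0-3 ALLOC][4-21 ALLOC][22-56 FREE]

Derivation:
Op 1: a = malloc(12) -> a = 0; heap: [0-11 ALLOC][12-56 FREE]
Op 2: free(a) -> (freed a); heap: [0-56 FREE]
Op 3: b = malloc(8) -> b = 0; heap: [0-7 ALLOC][8-56 FREE]
Op 4: b = realloc(b, 4) -> b = 0; heap: [0-3 ALLOC][4-56 FREE]
Op 5: c = malloc(18) -> c = 4; heap: [0-3 ALLOC][4-21 ALLOC][22-56 FREE]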